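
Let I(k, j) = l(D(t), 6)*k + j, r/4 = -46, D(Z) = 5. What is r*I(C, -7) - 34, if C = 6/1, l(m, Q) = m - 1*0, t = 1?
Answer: -4266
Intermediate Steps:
l(m, Q) = m (l(m, Q) = m + 0 = m)
C = 6 (C = 6*1 = 6)
r = -184 (r = 4*(-46) = -184)
I(k, j) = j + 5*k (I(k, j) = 5*k + j = j + 5*k)
r*I(C, -7) - 34 = -184*(-7 + 5*6) - 34 = -184*(-7 + 30) - 34 = -184*23 - 34 = -4232 - 34 = -4266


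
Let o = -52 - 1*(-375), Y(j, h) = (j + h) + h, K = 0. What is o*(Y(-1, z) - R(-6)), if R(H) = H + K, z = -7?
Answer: -2907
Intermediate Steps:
Y(j, h) = j + 2*h (Y(j, h) = (h + j) + h = j + 2*h)
R(H) = H (R(H) = H + 0 = H)
o = 323 (o = -52 + 375 = 323)
o*(Y(-1, z) - R(-6)) = 323*((-1 + 2*(-7)) - 1*(-6)) = 323*((-1 - 14) + 6) = 323*(-15 + 6) = 323*(-9) = -2907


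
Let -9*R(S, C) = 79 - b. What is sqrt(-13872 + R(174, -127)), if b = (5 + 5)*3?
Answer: I*sqrt(124897)/3 ≈ 117.8*I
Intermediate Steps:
b = 30 (b = 10*3 = 30)
R(S, C) = -49/9 (R(S, C) = -(79 - 1*30)/9 = -(79 - 30)/9 = -1/9*49 = -49/9)
sqrt(-13872 + R(174, -127)) = sqrt(-13872 - 49/9) = sqrt(-124897/9) = I*sqrt(124897)/3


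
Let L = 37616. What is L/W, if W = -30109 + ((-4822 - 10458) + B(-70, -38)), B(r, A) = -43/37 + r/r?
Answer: -1391792/1679399 ≈ -0.82874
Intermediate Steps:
B(r, A) = -6/37 (B(r, A) = -43*1/37 + 1 = -43/37 + 1 = -6/37)
W = -1679399/37 (W = -30109 + ((-4822 - 10458) - 6/37) = -30109 + (-15280 - 6/37) = -30109 - 565366/37 = -1679399/37 ≈ -45389.)
L/W = 37616/(-1679399/37) = 37616*(-37/1679399) = -1391792/1679399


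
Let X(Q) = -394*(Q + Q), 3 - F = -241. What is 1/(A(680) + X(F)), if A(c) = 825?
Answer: -1/191447 ≈ -5.2234e-6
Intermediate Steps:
F = 244 (F = 3 - 1*(-241) = 3 + 241 = 244)
X(Q) = -788*Q
1/(A(680) + X(F)) = 1/(825 - 788*244) = 1/(825 - 192272) = 1/(-191447) = -1/191447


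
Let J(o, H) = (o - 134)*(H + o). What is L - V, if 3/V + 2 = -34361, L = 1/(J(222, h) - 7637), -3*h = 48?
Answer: 65836/360502233 ≈ 0.00018262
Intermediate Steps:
h = -16 (h = -1/3*48 = -16)
J(o, H) = (-134 + o)*(H + o)
L = 1/10491 (L = 1/((222**2 - 134*(-16) - 134*222 - 16*222) - 7637) = 1/((49284 + 2144 - 29748 - 3552) - 7637) = 1/(18128 - 7637) = 1/10491 ≈ 9.5320e-5)
V = -3/34363 (V = 3/(-2 - 34361) = 3/(-34363) = 3*(-1/34363) = -3/34363 ≈ -8.7303e-5)
L - V = 1/10491 - 1*(-3/34363) = 1/10491 + 3/34363 = 65836/360502233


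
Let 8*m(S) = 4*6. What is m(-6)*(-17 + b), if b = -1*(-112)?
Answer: 285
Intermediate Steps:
b = 112
m(S) = 3 (m(S) = (4*6)/8 = (⅛)*24 = 3)
m(-6)*(-17 + b) = 3*(-17 + 112) = 3*95 = 285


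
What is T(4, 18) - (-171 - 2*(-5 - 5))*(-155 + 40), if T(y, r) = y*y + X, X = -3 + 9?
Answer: -17343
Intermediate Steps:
X = 6
T(y, r) = 6 + y² (T(y, r) = y*y + 6 = y² + 6 = 6 + y²)
T(4, 18) - (-171 - 2*(-5 - 5))*(-155 + 40) = (6 + 4²) - (-171 - 2*(-5 - 5))*(-155 + 40) = (6 + 16) - (-171 - 2*(-10))*(-115) = 22 - (-171 + 20)*(-115) = 22 - (-151)*(-115) = 22 - 1*17365 = 22 - 17365 = -17343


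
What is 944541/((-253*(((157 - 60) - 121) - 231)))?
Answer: 13689/935 ≈ 14.641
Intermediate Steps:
944541/((-253*(((157 - 60) - 121) - 231))) = 944541/((-253*((97 - 121) - 231))) = 944541/((-253*(-24 - 231))) = 944541/((-253*(-255))) = 944541/64515 = 944541*(1/64515) = 13689/935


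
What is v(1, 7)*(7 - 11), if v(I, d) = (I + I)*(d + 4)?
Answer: -88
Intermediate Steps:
v(I, d) = 2*I*(4 + d) (v(I, d) = (2*I)*(4 + d) = 2*I*(4 + d))
v(1, 7)*(7 - 11) = (2*1*(4 + 7))*(7 - 11) = (2*1*11)*(-4) = 22*(-4) = -88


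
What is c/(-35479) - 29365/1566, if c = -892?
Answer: -1040443963/55560114 ≈ -18.726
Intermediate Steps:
c/(-35479) - 29365/1566 = -892/(-35479) - 29365/1566 = -892*(-1/35479) - 29365*1/1566 = 892/35479 - 29365/1566 = -1040443963/55560114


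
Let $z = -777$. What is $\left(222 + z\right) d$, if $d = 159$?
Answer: $-88245$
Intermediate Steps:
$\left(222 + z\right) d = \left(222 - 777\right) 159 = \left(-555\right) 159 = -88245$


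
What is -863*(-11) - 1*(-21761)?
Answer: 31254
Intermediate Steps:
-863*(-11) - 1*(-21761) = 9493 + 21761 = 31254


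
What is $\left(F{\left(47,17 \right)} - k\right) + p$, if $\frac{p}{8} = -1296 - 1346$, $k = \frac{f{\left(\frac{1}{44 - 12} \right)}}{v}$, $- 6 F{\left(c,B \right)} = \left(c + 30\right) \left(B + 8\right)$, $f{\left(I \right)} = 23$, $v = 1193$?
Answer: $- \frac{153588151}{7158} \approx -21457.0$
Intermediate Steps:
$F{\left(c,B \right)} = - \frac{\left(8 + B\right) \left(30 + c\right)}{6}$ ($F{\left(c,B \right)} = - \frac{\left(c + 30\right) \left(B + 8\right)}{6} = - \frac{\left(30 + c\right) \left(8 + B\right)}{6} = - \frac{\left(8 + B\right) \left(30 + c\right)}{6}$)
$k = \frac{23}{1193} \approx 0.019279$
$p = -21136$ ($p = 8 \left(-1296 - 1346\right) = 8 \left(-2642\right) = -21136$)
$\left(F{\left(47,17 \right)} - k\right) + p = \left(\left(-40 - 85 - \frac{188}{3} - \frac{17}{6} \cdot 47\right) - \frac{23}{1193}\right) - 21136 = \left(\left(-40 - 85 - \frac{188}{3} - \frac{799}{6}\right) - \frac{23}{1193}\right) - 21136 = \left(- \frac{1925}{6} - \frac{23}{1193}\right) - 21136 = - \frac{2296663}{7158} - 21136 = - \frac{153588151}{7158}$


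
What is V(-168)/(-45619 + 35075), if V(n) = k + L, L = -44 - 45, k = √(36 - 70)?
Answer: 89/10544 - I*√34/10544 ≈ 0.0084408 - 0.00055301*I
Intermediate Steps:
k = I*√34 (k = √(-34) = I*√34 ≈ 5.8309*I)
L = -89
V(n) = -89 + I*√34 (V(n) = I*√34 - 89 = -89 + I*√34)
V(-168)/(-45619 + 35075) = (-89 + I*√34)/(-45619 + 35075) = (-89 + I*√34)/(-10544) = (-89 + I*√34)*(-1/10544) = 89/10544 - I*√34/10544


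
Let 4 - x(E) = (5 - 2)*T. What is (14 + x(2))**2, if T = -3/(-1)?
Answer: 81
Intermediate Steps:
T = 3 (T = -3*(-1) = 3)
x(E) = -5 (x(E) = 4 - (5 - 2)*3 = 4 - 3*3 = 4 - 1*9 = 4 - 9 = -5)
(14 + x(2))**2 = (14 - 5)**2 = 9**2 = 81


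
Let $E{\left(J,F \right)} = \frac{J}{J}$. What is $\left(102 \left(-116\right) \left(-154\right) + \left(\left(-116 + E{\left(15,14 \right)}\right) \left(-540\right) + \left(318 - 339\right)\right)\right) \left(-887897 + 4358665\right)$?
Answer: $6539645360976$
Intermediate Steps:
$E{\left(J,F \right)} = 1$
$\left(102 \left(-116\right) \left(-154\right) + \left(\left(-116 + E{\left(15,14 \right)}\right) \left(-540\right) + \left(318 - 339\right)\right)\right) \left(-887897 + 4358665\right) = \left(102 \left(-116\right) \left(-154\right) + \left(\left(-116 + 1\right) \left(-540\right) + \left(318 - 339\right)\right)\right) \left(-887897 + 4358665\right) = \left(\left(-11832\right) \left(-154\right) + \left(\left(-115\right) \left(-540\right) + \left(318 - 339\right)\right)\right) 3470768 = \left(1822128 + \left(62100 - 21\right)\right) 3470768 = \left(1822128 + 62079\right) 3470768 = 1884207 \cdot 3470768 = 6539645360976$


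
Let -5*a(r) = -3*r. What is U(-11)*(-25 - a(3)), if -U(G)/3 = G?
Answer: -4422/5 ≈ -884.40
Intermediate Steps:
U(G) = -3*G
a(r) = 3*r/5 (a(r) = -(-3)*r/5 = 3*r/5)
U(-11)*(-25 - a(3)) = (-3*(-11))*(-25 - 3*3/5) = 33*(-25 - 1*9/5) = 33*(-25 - 9/5) = 33*(-134/5) = -4422/5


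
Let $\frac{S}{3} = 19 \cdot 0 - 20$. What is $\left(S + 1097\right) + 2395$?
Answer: $3432$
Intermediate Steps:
$S = -60$ ($S = 3 \left(19 \cdot 0 - 20\right) = 3 \left(0 - 20\right) = 3 \left(-20\right) = -60$)
$\left(S + 1097\right) + 2395 = \left(-60 + 1097\right) + 2395 = 1037 + 2395 = 3432$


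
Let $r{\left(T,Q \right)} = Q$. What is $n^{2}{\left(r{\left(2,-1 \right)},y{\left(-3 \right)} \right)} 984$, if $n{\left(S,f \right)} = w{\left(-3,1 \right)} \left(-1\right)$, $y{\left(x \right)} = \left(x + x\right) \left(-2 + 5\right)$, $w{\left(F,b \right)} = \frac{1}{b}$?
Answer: $984$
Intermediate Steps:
$y{\left(x \right)} = 6 x$ ($y{\left(x \right)} = 2 x 3 = 6 x$)
$n{\left(S,f \right)} = -1$ ($n{\left(S,f \right)} = 1^{-1} \left(-1\right) = 1 \left(-1\right) = -1$)
$n^{2}{\left(r{\left(2,-1 \right)},y{\left(-3 \right)} \right)} 984 = \left(-1\right)^{2} \cdot 984 = 1 \cdot 984 = 984$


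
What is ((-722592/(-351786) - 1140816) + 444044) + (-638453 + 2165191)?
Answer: 48661856978/58631 ≈ 8.2997e+5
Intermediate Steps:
((-722592/(-351786) - 1140816) + 444044) + (-638453 + 2165191) = ((-722592*(-1/351786) - 1140816) + 444044) + 1526738 = ((120432/58631 - 1140816) + 444044) + 1526738 = (-66887062464/58631 + 444044) + 1526738 = -40852318700/58631 + 1526738 = 48661856978/58631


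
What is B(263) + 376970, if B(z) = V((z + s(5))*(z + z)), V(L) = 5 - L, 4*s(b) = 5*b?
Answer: 470699/2 ≈ 2.3535e+5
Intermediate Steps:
s(b) = 5*b/4 (s(b) = (5*b)/4 = 5*b/4)
B(z) = 5 - 2*z*(25/4 + z) (B(z) = 5 - (z + (5/4)*5)*(z + z) = 5 - (z + 25/4)*2*z = 5 - (25/4 + z)*2*z = 5 - 2*z*(25/4 + z))
B(263) + 376970 = (5 - ½*263*(25 + 4*263)) + 376970 = (5 - ½*263*(25 + 1052)) + 376970 = (5 - ½*263*1077) + 376970 = (5 - 283251/2) + 376970 = -283241/2 + 376970 = 470699/2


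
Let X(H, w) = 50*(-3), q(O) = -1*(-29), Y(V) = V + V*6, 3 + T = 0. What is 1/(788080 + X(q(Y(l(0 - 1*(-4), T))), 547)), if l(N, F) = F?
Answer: 1/787930 ≈ 1.2691e-6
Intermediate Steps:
T = -3 (T = -3 + 0 = -3)
Y(V) = 7*V (Y(V) = V + 6*V = 7*V)
q(O) = 29
X(H, w) = -150
1/(788080 + X(q(Y(l(0 - 1*(-4), T))), 547)) = 1/(788080 - 150) = 1/787930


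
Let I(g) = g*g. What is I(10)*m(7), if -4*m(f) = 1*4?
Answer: -100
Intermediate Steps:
m(f) = -1 (m(f) = -4/4 = -¼*4 = -1)
I(g) = g²
I(10)*m(7) = 10²*(-1) = 100*(-1) = -100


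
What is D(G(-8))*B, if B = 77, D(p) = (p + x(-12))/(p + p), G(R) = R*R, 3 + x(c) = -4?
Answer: 4389/128 ≈ 34.289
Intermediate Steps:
x(c) = -7 (x(c) = -3 - 4 = -7)
G(R) = R²
D(p) = (-7 + p)/(2*p) (D(p) = (p - 7)/(p + p) = (-7 + p)/((2*p)) = (-7 + p)*(1/(2*p)) = (-7 + p)/(2*p))
D(G(-8))*B = ((-7 + (-8)²)/(2*((-8)²)))*77 = ((½)*(-7 + 64)/64)*77 = ((½)*(1/64)*57)*77 = (57/128)*77 = 4389/128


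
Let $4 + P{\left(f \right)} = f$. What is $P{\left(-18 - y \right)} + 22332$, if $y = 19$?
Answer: $22291$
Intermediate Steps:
$P{\left(f \right)} = -4 + f$
$P{\left(-18 - y \right)} + 22332 = \left(-4 - 37\right) + 22332 = -41 + 22332 = 22291$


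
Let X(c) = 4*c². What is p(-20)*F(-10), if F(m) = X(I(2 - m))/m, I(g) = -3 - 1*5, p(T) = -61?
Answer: 7808/5 ≈ 1561.6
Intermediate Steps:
I(g) = -8 (I(g) = -3 - 5 = -8)
F(m) = 256/m (F(m) = (4*(-8)²)/m = (4*64)/m = 256/m)
p(-20)*F(-10) = -15616/(-10) = -15616*(-1)/10 = -61*(-128/5) = 7808/5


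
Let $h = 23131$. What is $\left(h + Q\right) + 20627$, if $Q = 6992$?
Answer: $50750$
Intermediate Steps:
$\left(h + Q\right) + 20627 = \left(23131 + 6992\right) + 20627 = 30123 + 20627 = 50750$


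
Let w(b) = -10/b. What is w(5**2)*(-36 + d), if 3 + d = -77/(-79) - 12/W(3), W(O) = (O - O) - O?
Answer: 5376/395 ≈ 13.610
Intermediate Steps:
W(O) = -O (W(O) = 0 - O = -O)
d = 156/79 (d = -3 + (-77/(-79) - 12/((-1*3))) = -3 + (-77*(-1/79) - 12/(-3)) = -3 + (77/79 - 12*(-1/3)) = -3 + (77/79 + 4) = -3 + 393/79 = 156/79 ≈ 1.9747)
w(5**2)*(-36 + d) = (-10/(5**2))*(-36 + 156/79) = -10/25*(-2688/79) = -10*1/25*(-2688/79) = -2/5*(-2688/79) = 5376/395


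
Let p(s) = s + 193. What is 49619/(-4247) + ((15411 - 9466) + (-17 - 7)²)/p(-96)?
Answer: 22881644/411959 ≈ 55.544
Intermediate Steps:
p(s) = 193 + s
49619/(-4247) + ((15411 - 9466) + (-17 - 7)²)/p(-96) = 49619/(-4247) + ((15411 - 9466) + (-17 - 7)²)/(193 - 96) = 49619*(-1/4247) + (5945 + (-24)²)/97 = -49619/4247 + (5945 + 576)*(1/97) = -49619/4247 + 6521*(1/97) = -49619/4247 + 6521/97 = 22881644/411959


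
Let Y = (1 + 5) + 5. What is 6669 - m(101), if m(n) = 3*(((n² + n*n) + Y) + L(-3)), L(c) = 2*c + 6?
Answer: -54570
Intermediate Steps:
Y = 11 (Y = 6 + 5 = 11)
L(c) = 6 + 2*c
m(n) = 33 + 6*n² (m(n) = 3*(((n² + n*n) + 11) + (6 + 2*(-3))) = 3*(((n² + n²) + 11) + (6 - 6)) = 3*((2*n² + 11) + 0) = 3*((11 + 2*n²) + 0) = 3*(11 + 2*n²) = 33 + 6*n²)
6669 - m(101) = 6669 - (33 + 6*101²) = 6669 - (33 + 6*10201) = 6669 - (33 + 61206) = 6669 - 1*61239 = 6669 - 61239 = -54570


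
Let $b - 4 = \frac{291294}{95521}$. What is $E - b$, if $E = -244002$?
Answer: $- \frac{23307988420}{95521} \approx -2.4401 \cdot 10^{5}$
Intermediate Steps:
$b = \frac{673378}{95521}$ ($b = 4 + \frac{291294}{95521} = \frac{673378}{95521} \approx 7.0495$)
$E - b = -244002 - \frac{673378}{95521} = - \frac{23307988420}{95521}$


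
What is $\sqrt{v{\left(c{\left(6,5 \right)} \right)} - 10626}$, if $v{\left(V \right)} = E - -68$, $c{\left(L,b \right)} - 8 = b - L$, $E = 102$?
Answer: $2 i \sqrt{2614} \approx 102.25 i$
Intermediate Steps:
$c{\left(L,b \right)} = 8 + b - L$ ($c{\left(L,b \right)} = 8 - \left(L - b\right) = 8 + b - L$)
$v{\left(V \right)} = 170$ ($v{\left(V \right)} = 102 - -68 = 102 + 68 = 170$)
$\sqrt{v{\left(c{\left(6,5 \right)} \right)} - 10626} = \sqrt{170 - 10626} = \sqrt{-10456} = 2 i \sqrt{2614}$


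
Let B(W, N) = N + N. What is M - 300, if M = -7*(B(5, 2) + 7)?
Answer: -377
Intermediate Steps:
B(W, N) = 2*N
M = -77 (M = -7*(2*2 + 7) = -7*(4 + 7) = -7*11 = -77)
M - 300 = -77 - 300 = -377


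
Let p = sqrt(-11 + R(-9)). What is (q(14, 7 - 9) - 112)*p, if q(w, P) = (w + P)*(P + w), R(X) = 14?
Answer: 32*sqrt(3) ≈ 55.426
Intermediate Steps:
p = sqrt(3) (p = sqrt(-11 + 14) = sqrt(3) ≈ 1.7320)
q(w, P) = (P + w)**2 (q(w, P) = (P + w)*(P + w) = (P + w)**2)
(q(14, 7 - 9) - 112)*p = (((7 - 9) + 14)**2 - 112)*sqrt(3) = ((-2 + 14)**2 - 112)*sqrt(3) = (12**2 - 112)*sqrt(3) = (144 - 112)*sqrt(3) = 32*sqrt(3)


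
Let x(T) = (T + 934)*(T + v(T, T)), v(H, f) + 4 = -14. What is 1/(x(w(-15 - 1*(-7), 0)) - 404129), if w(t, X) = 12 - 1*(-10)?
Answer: -1/400305 ≈ -2.4981e-6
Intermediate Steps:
v(H, f) = -18 (v(H, f) = -4 - 14 = -18)
w(t, X) = 22 (w(t, X) = 12 + 10 = 22)
x(T) = (-18 + T)*(934 + T) (x(T) = (T + 934)*(T - 18) = (934 + T)*(-18 + T) = (-18 + T)*(934 + T))
1/(x(w(-15 - 1*(-7), 0)) - 404129) = 1/((-16812 + 22² + 916*22) - 404129) = 1/((-16812 + 484 + 20152) - 404129) = 1/(3824 - 404129) = 1/(-400305) = -1/400305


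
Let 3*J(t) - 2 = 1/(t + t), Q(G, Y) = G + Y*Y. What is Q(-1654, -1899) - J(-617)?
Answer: 13344030527/3702 ≈ 3.6045e+6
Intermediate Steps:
Q(G, Y) = G + Y**2
J(t) = 2/3 + 1/(6*t) (J(t) = 2/3 + 1/(3*(t + t)) = 2/3 + 1/(3*((2*t))) = 2/3 + (1/(2*t))/3 = 2/3 + 1/(6*t))
Q(-1654, -1899) - J(-617) = (-1654 + (-1899)**2) - (1 + 4*(-617))/(6*(-617)) = (-1654 + 3606201) - (-1)*(1 - 2468)/(6*617) = 3604547 - (-1)*(-2467)/(6*617) = 3604547 - 1*2467/3702 = 3604547 - 2467/3702 = 13344030527/3702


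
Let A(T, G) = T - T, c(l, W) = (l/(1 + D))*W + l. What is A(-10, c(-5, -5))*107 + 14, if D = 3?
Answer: 14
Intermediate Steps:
c(l, W) = l + W*l/4 (c(l, W) = (l/(1 + 3))*W + l = (l/4)*W + l = W*l/4 + l = l + W*l/4)
A(T, G) = 0
A(-10, c(-5, -5))*107 + 14 = 0*107 + 14 = 0 + 14 = 14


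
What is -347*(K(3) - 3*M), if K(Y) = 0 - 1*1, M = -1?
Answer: -694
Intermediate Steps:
K(Y) = -1 (K(Y) = 0 - 1 = -1)
-347*(K(3) - 3*M) = -347*(-1 - 3*(-1)) = -347*(-1 + 3) = -347*2 = -694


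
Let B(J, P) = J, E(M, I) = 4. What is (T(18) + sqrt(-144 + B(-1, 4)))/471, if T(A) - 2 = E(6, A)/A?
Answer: 20/4239 + I*sqrt(145)/471 ≈ 0.0047181 + 0.025566*I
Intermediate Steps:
T(A) = 2 + 4/A
(T(18) + sqrt(-144 + B(-1, 4)))/471 = ((2 + 4/18) + sqrt(-144 - 1))/471 = ((2 + 4*(1/18)) + sqrt(-145))*(1/471) = ((2 + 2/9) + I*sqrt(145))*(1/471) = (20/9 + I*sqrt(145))*(1/471) = 20/4239 + I*sqrt(145)/471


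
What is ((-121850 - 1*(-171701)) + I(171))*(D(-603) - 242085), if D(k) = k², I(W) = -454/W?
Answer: 18173310844/3 ≈ 6.0578e+9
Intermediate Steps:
((-121850 - 1*(-171701)) + I(171))*(D(-603) - 242085) = ((-121850 - 1*(-171701)) - 454/171)*((-603)² - 242085) = ((-121850 + 171701) - 454*1/171)*(363609 - 242085) = (49851 - 454/171)*121524 = (8524067/171)*121524 = 18173310844/3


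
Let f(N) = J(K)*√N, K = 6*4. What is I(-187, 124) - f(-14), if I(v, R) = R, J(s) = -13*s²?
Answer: 124 + 7488*I*√14 ≈ 124.0 + 28018.0*I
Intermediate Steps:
K = 24
f(N) = -7488*√N (f(N) = (-13*24²)*√N = (-13*576)*√N = -7488*√N)
I(-187, 124) - f(-14) = 124 - (-7488)*√(-14) = 124 - (-7488)*I*√14 = 124 + 7488*I*√14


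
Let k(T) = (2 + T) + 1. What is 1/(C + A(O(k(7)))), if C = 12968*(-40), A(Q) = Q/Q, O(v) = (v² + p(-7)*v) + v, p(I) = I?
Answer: -1/518719 ≈ -1.9278e-6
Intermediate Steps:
k(T) = 3 + T
O(v) = v² - 6*v (O(v) = (v² - 7*v) + v = v² - 6*v)
A(Q) = 1
C = -518720
1/(C + A(O(k(7)))) = 1/(-518720 + 1) = 1/(-518719) = -1/518719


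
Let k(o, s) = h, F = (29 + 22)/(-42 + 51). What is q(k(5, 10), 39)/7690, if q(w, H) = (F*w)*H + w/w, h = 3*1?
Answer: 332/3845 ≈ 0.086346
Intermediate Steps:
h = 3
F = 17/3 (F = 51/9 = 51*(1/9) = 17/3 ≈ 5.6667)
k(o, s) = 3
q(w, H) = 1 + 17*H*w/3 (q(w, H) = (17*w/3)*H + w/w = 17*H*w/3 + 1 = 1 + 17*H*w/3)
q(k(5, 10), 39)/7690 = (1 + (17/3)*39*3)/7690 = (1 + 663)*(1/7690) = 664*(1/7690) = 332/3845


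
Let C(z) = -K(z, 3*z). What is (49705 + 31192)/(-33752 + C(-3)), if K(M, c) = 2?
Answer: -80897/33754 ≈ -2.3967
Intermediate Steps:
C(z) = -2 (C(z) = -1*2 = -2)
(49705 + 31192)/(-33752 + C(-3)) = (49705 + 31192)/(-33752 - 2) = 80897/(-33754) = 80897*(-1/33754) = -80897/33754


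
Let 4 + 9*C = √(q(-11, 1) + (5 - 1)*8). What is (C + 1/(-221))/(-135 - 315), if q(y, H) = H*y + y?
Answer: 893/895050 - √10/4050 ≈ 0.00021690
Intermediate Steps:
q(y, H) = y + H*y
C = -4/9 + √10/9 (C = -4/9 + √(-11*(1 + 1) + (5 - 1)*8)/9 = -4/9 + √(-11*2 + 4*8)/9 = -4/9 + √(-22 + 32)/9 = -4/9 + √10/9 ≈ -0.093080)
(C + 1/(-221))/(-135 - 315) = ((-4/9 + √10/9) + 1/(-221))/(-135 - 315) = ((-4/9 + √10/9) - 1/221)/(-450) = (-893/1989 + √10/9)*(-1/450) = 893/895050 - √10/4050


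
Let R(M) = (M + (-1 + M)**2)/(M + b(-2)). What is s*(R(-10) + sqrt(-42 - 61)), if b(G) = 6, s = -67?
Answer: 7437/4 - 67*I*sqrt(103) ≈ 1859.3 - 679.98*I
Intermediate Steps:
R(M) = (M + (-1 + M)**2)/(6 + M) (R(M) = (M + (-1 + M)**2)/(M + 6) = (M + (-1 + M)**2)/(6 + M))
s*(R(-10) + sqrt(-42 - 61)) = -67*((-10 + (-1 - 10)**2)/(6 - 10) + sqrt(-42 - 61)) = -67*((-10 + (-11)**2)/(-4) + sqrt(-103)) = -67*(-(-10 + 121)/4 + I*sqrt(103)) = -67*(-1/4*111 + I*sqrt(103)) = -67*(-111/4 + I*sqrt(103)) = 7437/4 - 67*I*sqrt(103)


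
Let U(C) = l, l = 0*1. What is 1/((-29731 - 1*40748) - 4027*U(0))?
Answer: -1/70479 ≈ -1.4189e-5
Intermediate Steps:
l = 0
U(C) = 0
1/((-29731 - 1*40748) - 4027*U(0)) = 1/((-29731 - 1*40748) - 4027*0) = 1/((-29731 - 40748) + 0) = 1/(-70479 + 0) = 1/(-70479) = -1/70479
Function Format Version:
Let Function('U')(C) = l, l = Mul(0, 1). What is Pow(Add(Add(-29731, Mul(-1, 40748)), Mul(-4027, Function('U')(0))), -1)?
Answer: Rational(-1, 70479) ≈ -1.4189e-5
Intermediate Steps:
l = 0
Function('U')(C) = 0
Pow(Add(Add(-29731, Mul(-1, 40748)), Mul(-4027, Function('U')(0))), -1) = Pow(Add(Add(-29731, Mul(-1, 40748)), Mul(-4027, 0)), -1) = Pow(Add(Add(-29731, -40748), 0), -1) = Pow(Add(-70479, 0), -1) = Pow(-70479, -1) = Rational(-1, 70479)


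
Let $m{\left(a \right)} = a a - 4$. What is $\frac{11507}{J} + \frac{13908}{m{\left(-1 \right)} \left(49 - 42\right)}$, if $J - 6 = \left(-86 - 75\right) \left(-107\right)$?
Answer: $- \frac{79811639}{120631} \approx -661.62$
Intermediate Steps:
$m{\left(a \right)} = -4 + a^{2}$ ($m{\left(a \right)} = a^{2} - 4 = -4 + a^{2}$)
$J = 17233$ ($J = 6 + \left(-86 - 75\right) \left(-107\right) = 6 - -17227 = 6 + 17227 = 17233$)
$\frac{11507}{J} + \frac{13908}{m{\left(-1 \right)} \left(49 - 42\right)} = \frac{11507}{17233} + \frac{13908}{\left(-4 + \left(-1\right)^{2}\right) \left(49 - 42\right)} = 11507 \cdot \frac{1}{17233} + \frac{13908}{\left(-4 + 1\right) 7} = \frac{11507}{17233} + \frac{13908}{\left(-3\right) 7} = \frac{11507}{17233} + \frac{13908}{-21} = \frac{11507}{17233} + 13908 \left(- \frac{1}{21}\right) = \frac{11507}{17233} - \frac{4636}{7} = - \frac{79811639}{120631}$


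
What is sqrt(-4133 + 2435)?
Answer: I*sqrt(1698) ≈ 41.207*I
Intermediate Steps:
sqrt(-4133 + 2435) = sqrt(-1698) = I*sqrt(1698)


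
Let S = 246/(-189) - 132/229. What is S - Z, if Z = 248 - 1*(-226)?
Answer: -6865492/14427 ≈ -475.88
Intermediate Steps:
Z = 474 (Z = 248 + 226 = 474)
S = -27094/14427 (S = 246*(-1/189) - 132*1/229 = -82/63 - 132/229 = -27094/14427 ≈ -1.8780)
S - Z = -27094/14427 - 1*474 = -27094/14427 - 474 = -6865492/14427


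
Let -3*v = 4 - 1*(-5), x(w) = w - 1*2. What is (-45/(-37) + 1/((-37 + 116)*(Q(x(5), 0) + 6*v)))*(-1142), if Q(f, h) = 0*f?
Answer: -36517163/26307 ≈ -1388.1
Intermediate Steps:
x(w) = -2 + w (x(w) = w - 2 = -2 + w)
v = -3 (v = -(4 - 1*(-5))/3 = -(4 + 5)/3 = -1/3*9 = -3)
Q(f, h) = 0
(-45/(-37) + 1/((-37 + 116)*(Q(x(5), 0) + 6*v)))*(-1142) = (-45/(-37) + 1/((-37 + 116)*(0 + 6*(-3))))*(-1142) = (-45*(-1/37) + 1/(79*(0 - 18)))*(-1142) = (45/37 + (1/79)/(-18))*(-1142) = (45/37 + (1/79)*(-1/18))*(-1142) = (45/37 - 1/1422)*(-1142) = (63953/52614)*(-1142) = -36517163/26307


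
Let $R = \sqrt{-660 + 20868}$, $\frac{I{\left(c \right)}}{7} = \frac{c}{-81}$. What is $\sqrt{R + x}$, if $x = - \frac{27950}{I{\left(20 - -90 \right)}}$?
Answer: $\frac{\sqrt{17432415 + 23716 \sqrt{1263}}}{77} \approx 55.519$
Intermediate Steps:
$I{\left(c \right)} = - \frac{7 c}{81}$ ($I{\left(c \right)} = 7 \frac{c}{-81} = 7 c \left(- \frac{1}{81}\right) = 7 \left(- \frac{c}{81}\right) = - \frac{7 c}{81}$)
$R = 4 \sqrt{1263}$ ($R = \sqrt{20208} = 4 \sqrt{1263} \approx 142.15$)
$x = \frac{226395}{77}$ ($x = - \frac{27950}{\left(- \frac{7}{81}\right) \left(20 - -90\right)} = - \frac{27950}{\left(- \frac{7}{81}\right) \left(20 + 90\right)} = - \frac{27950}{\left(- \frac{7}{81}\right) 110} = - \frac{27950}{- \frac{770}{81}} = \left(-27950\right) \left(- \frac{81}{770}\right) = \frac{226395}{77} \approx 2940.2$)
$\sqrt{R + x} = \sqrt{4 \sqrt{1263} + \frac{226395}{77}} = \sqrt{\frac{226395}{77} + 4 \sqrt{1263}}$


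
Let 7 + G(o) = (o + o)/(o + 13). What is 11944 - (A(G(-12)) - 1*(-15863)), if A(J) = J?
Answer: -3888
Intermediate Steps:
G(o) = -7 + 2*o/(13 + o) (G(o) = -7 + (o + o)/(o + 13) = -7 + (2*o)/(13 + o) = -7 + 2*o/(13 + o))
11944 - (A(G(-12)) - 1*(-15863)) = 11944 - ((-91 - 5*(-12))/(13 - 12) - 1*(-15863)) = 11944 - ((-91 + 60)/1 + 15863) = 11944 - (1*(-31) + 15863) = 11944 - (-31 + 15863) = 11944 - 1*15832 = 11944 - 15832 = -3888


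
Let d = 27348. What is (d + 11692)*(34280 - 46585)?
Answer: -480387200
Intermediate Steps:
(d + 11692)*(34280 - 46585) = (27348 + 11692)*(34280 - 46585) = 39040*(-12305) = -480387200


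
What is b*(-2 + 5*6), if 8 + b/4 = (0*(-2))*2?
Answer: -896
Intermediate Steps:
b = -32 (b = -32 + 4*((0*(-2))*2) = -32 + 4*(0*2) = -32 + 4*0 = -32 + 0 = -32)
b*(-2 + 5*6) = -32*(-2 + 5*6) = -32*(-2 + 30) = -32*28 = -896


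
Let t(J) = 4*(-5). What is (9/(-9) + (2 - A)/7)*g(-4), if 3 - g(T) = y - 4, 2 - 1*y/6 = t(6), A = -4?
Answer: 125/7 ≈ 17.857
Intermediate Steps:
t(J) = -20
y = 132 (y = 12 - 6*(-20) = 12 + 120 = 132)
g(T) = -125 (g(T) = 3 - (132 - 4) = 3 - 1*128 = 3 - 128 = -125)
(9/(-9) + (2 - A)/7)*g(-4) = (9/(-9) + (2 - 1*(-4))/7)*(-125) = (9*(-1/9) + (2 + 4)*(1/7))*(-125) = (-1 + 6*(1/7))*(-125) = (-1 + 6/7)*(-125) = -1/7*(-125) = 125/7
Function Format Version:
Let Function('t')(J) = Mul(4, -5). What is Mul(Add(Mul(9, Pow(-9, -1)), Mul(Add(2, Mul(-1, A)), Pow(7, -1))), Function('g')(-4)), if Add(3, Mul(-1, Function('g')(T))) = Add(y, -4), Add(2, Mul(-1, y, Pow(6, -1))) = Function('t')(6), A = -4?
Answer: Rational(125, 7) ≈ 17.857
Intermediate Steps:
Function('t')(J) = -20
y = 132 (y = Add(12, Mul(-6, -20)) = Add(12, 120) = 132)
Function('g')(T) = -125 (Function('g')(T) = Add(3, Mul(-1, Add(132, -4))) = Add(3, Mul(-1, 128)) = Add(3, -128) = -125)
Mul(Add(Mul(9, Pow(-9, -1)), Mul(Add(2, Mul(-1, A)), Pow(7, -1))), Function('g')(-4)) = Mul(Add(Mul(9, Pow(-9, -1)), Mul(Add(2, Mul(-1, -4)), Pow(7, -1))), -125) = Mul(Add(Mul(9, Rational(-1, 9)), Mul(Add(2, 4), Rational(1, 7))), -125) = Mul(Add(-1, Mul(6, Rational(1, 7))), -125) = Mul(Add(-1, Rational(6, 7)), -125) = Mul(Rational(-1, 7), -125) = Rational(125, 7)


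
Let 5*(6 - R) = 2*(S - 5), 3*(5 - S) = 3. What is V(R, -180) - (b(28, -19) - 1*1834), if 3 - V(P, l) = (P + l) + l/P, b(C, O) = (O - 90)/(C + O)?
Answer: 738301/360 ≈ 2050.8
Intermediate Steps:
S = 4 (S = 5 - ⅓*3 = 5 - 1 = 4)
b(C, O) = (-90 + O)/(C + O)
R = 32/5 (R = 6 - 2*(4 - 5)/5 = 6 - 2*(-1)/5 = 6 - ⅕*(-2) = 6 + ⅖ = 32/5 ≈ 6.4000)
V(P, l) = 3 - P - l - l/P (V(P, l) = 3 - ((P + l) + l/P) = 3 - (P + l + l/P) = 3 + (-P - l - l/P) = 3 - P - l - l/P)
V(R, -180) - (b(28, -19) - 1*1834) = (3 - 1*32/5 - 1*(-180) - 1*(-180)/32/5) - ((-90 - 19)/(28 - 19) - 1*1834) = (3 - 32/5 + 180 - 1*(-180)*5/32) - (-109/9 - 1834) = (3 - 32/5 + 180 + 225/8) - ((⅑)*(-109) - 1834) = 8189/40 - (-109/9 - 1834) = 8189/40 - 1*(-16615/9) = 8189/40 + 16615/9 = 738301/360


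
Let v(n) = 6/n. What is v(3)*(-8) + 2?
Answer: -14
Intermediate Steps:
v(3)*(-8) + 2 = (6/3)*(-8) + 2 = (6*(1/3))*(-8) + 2 = 2*(-8) + 2 = -16 + 2 = -14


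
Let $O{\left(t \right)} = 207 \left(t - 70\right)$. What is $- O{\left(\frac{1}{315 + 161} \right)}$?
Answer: $\frac{6897033}{476} \approx 14490.0$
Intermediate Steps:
$O{\left(t \right)} = -14490 + 207 t$ ($O{\left(t \right)} = 207 \left(-70 + t\right) = -14490 + 207 t$)
$- O{\left(\frac{1}{315 + 161} \right)} = - (-14490 + \frac{207}{315 + 161}) = - (-14490 + \frac{207}{476}) = \left(-1\right) \left(- \frac{6897033}{476}\right) = \frac{6897033}{476}$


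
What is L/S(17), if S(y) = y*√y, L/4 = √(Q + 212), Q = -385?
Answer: 4*I*√2941/289 ≈ 0.7506*I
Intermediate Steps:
L = 4*I*√173 (L = 4*√(-385 + 212) = 4*√(-173) = 4*(I*√173) = 4*I*√173 ≈ 52.612*I)
S(y) = y^(3/2)
L/S(17) = (4*I*√173)/(17^(3/2)) = (4*I*√173)/((17*√17)) = (4*I*√173)*(√17/289) = 4*I*√2941/289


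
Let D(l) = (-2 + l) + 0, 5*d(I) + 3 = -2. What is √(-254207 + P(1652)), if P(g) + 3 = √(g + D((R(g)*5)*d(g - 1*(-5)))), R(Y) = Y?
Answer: √(-254210 + I*√6610) ≈ 0.0806 + 504.19*I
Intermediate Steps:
d(I) = -1 (d(I) = -⅗ + (⅕)*(-2) = -⅗ - ⅖ = -1)
D(l) = -2 + l
P(g) = -3 + √(-2 - 4*g) (P(g) = -3 + √(g + (-2 + (g*5)*(-1))) = -3 + √(g + (-2 + (5*g)*(-1))) = -3 + √(g + (-2 - 5*g)) = -3 + √(-2 - 4*g))
√(-254207 + P(1652)) = √(-254207 + (-3 + √(-2 - 4*1652))) = √(-254207 + (-3 + √(-2 - 6608))) = √(-254207 + (-3 + √(-6610))) = √(-254207 + (-3 + I*√6610)) = √(-254210 + I*√6610)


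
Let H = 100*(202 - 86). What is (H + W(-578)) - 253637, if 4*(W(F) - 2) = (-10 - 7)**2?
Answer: -967851/4 ≈ -2.4196e+5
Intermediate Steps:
H = 11600 (H = 100*116 = 11600)
W(F) = 297/4 (W(F) = 2 + (-10 - 7)**2/4 = 2 + (1/4)*(-17)**2 = 2 + (1/4)*289 = 2 + 289/4 = 297/4)
(H + W(-578)) - 253637 = (11600 + 297/4) - 253637 = 46697/4 - 253637 = -967851/4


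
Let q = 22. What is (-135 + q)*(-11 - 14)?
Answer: 2825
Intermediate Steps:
(-135 + q)*(-11 - 14) = (-135 + 22)*(-11 - 14) = -113*(-25) = 2825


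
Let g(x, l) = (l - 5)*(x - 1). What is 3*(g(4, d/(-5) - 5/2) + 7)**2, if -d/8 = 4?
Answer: 4107/100 ≈ 41.070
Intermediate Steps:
d = -32 (d = -8*4 = -32)
g(x, l) = (-1 + x)*(-5 + l) (g(x, l) = (-5 + l)*(-1 + x) = (-1 + x)*(-5 + l))
3*(g(4, d/(-5) - 5/2) + 7)**2 = 3*((5 - (-32/(-5) - 5/2) - 5*4 + (-32/(-5) - 5/2)*4) + 7)**2 = 3*((5 - (-32*(-1/5) - 5*1/2) - 20 + (-32*(-1/5) - 5*1/2)*4) + 7)**2 = 3*((5 - (32/5 - 5/2) - 20 + (32/5 - 5/2)*4) + 7)**2 = 3*((5 - 1*39/10 - 20 + (39/10)*4) + 7)**2 = 3*((5 - 39/10 - 20 + 78/5) + 7)**2 = 3*(-33/10 + 7)**2 = 3*(37/10)**2 = 3*(1369/100) = 4107/100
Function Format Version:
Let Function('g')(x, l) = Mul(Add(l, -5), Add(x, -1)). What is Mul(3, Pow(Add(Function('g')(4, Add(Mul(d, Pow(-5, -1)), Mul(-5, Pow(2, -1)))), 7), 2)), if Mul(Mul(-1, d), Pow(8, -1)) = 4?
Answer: Rational(4107, 100) ≈ 41.070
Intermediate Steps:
d = -32 (d = Mul(-8, 4) = -32)
Function('g')(x, l) = Mul(Add(-1, x), Add(-5, l)) (Function('g')(x, l) = Mul(Add(-5, l), Add(-1, x)) = Mul(Add(-1, x), Add(-5, l)))
Mul(3, Pow(Add(Function('g')(4, Add(Mul(d, Pow(-5, -1)), Mul(-5, Pow(2, -1)))), 7), 2)) = Mul(3, Pow(Add(Add(5, Mul(-1, Add(Mul(-32, Pow(-5, -1)), Mul(-5, Pow(2, -1)))), Mul(-5, 4), Mul(Add(Mul(-32, Pow(-5, -1)), Mul(-5, Pow(2, -1))), 4)), 7), 2)) = Mul(3, Pow(Add(Add(5, Mul(-1, Add(Mul(-32, Rational(-1, 5)), Mul(-5, Rational(1, 2)))), -20, Mul(Add(Mul(-32, Rational(-1, 5)), Mul(-5, Rational(1, 2))), 4)), 7), 2)) = Mul(3, Pow(Add(Add(5, Mul(-1, Add(Rational(32, 5), Rational(-5, 2))), -20, Mul(Add(Rational(32, 5), Rational(-5, 2)), 4)), 7), 2)) = Mul(3, Pow(Add(Add(5, Mul(-1, Rational(39, 10)), -20, Mul(Rational(39, 10), 4)), 7), 2)) = Mul(3, Pow(Add(Add(5, Rational(-39, 10), -20, Rational(78, 5)), 7), 2)) = Mul(3, Pow(Add(Rational(-33, 10), 7), 2)) = Mul(3, Pow(Rational(37, 10), 2)) = Mul(3, Rational(1369, 100)) = Rational(4107, 100)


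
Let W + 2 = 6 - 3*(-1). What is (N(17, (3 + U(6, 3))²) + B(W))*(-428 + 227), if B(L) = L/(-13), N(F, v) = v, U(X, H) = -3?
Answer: 1407/13 ≈ 108.23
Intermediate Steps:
W = 7 (W = -2 + (6 - 3*(-1)) = -2 + (6 + 3) = -2 + 9 = 7)
B(L) = -L/13 (B(L) = L*(-1/13) = -L/13)
(N(17, (3 + U(6, 3))²) + B(W))*(-428 + 227) = ((3 - 3)² - 1/13*7)*(-428 + 227) = (0² - 7/13)*(-201) = (0 - 7/13)*(-201) = -7/13*(-201) = 1407/13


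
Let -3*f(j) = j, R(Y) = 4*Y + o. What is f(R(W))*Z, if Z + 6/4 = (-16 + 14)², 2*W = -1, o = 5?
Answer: -5/2 ≈ -2.5000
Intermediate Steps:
W = -½ (W = (½)*(-1) = -½ ≈ -0.50000)
R(Y) = 5 + 4*Y (R(Y) = 4*Y + 5 = 5 + 4*Y)
f(j) = -j/3
Z = 5/2 (Z = -3/2 + (-16 + 14)² = -3/2 + (-2)² = -3/2 + 4 = 5/2 ≈ 2.5000)
f(R(W))*Z = -(5 + 4*(-½))/3*(5/2) = -(5 - 2)/3*(5/2) = -⅓*3*(5/2) = -1*5/2 = -5/2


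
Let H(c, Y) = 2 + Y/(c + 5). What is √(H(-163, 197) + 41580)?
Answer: √1038021922/158 ≈ 203.91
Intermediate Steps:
H(c, Y) = 2 + Y/(5 + c)
√(H(-163, 197) + 41580) = √((10 + 197 + 2*(-163))/(5 - 163) + 41580) = √((10 + 197 - 326)/(-158) + 41580) = √(-1/158*(-119) + 41580) = √(119/158 + 41580) = √(6569759/158) = √1038021922/158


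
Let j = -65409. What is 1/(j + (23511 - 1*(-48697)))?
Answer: 1/6799 ≈ 0.00014708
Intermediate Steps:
1/(j + (23511 - 1*(-48697))) = 1/(-65409 + (23511 - 1*(-48697))) = 1/(-65409 + (23511 + 48697)) = 1/(-65409 + 72208) = 1/6799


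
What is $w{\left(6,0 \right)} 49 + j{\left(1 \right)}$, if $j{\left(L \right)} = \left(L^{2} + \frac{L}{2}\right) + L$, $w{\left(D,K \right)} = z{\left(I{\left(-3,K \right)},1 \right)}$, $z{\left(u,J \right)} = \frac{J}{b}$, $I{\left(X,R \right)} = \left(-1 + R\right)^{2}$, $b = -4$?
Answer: $- \frac{39}{4} \approx -9.75$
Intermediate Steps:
$z{\left(u,J \right)} = - \frac{J}{4}$ ($z{\left(u,J \right)} = \frac{J}{-4} = J \left(- \frac{1}{4}\right) = - \frac{J}{4}$)
$w{\left(D,K \right)} = - \frac{1}{4}$ ($w{\left(D,K \right)} = \left(- \frac{1}{4}\right) 1 = - \frac{1}{4}$)
$j{\left(L \right)} = L^{2} + \frac{3 L}{2}$ ($j{\left(L \right)} = \left(L^{2} + \frac{L}{2}\right) + L = L^{2} + \frac{3 L}{2}$)
$w{\left(6,0 \right)} 49 + j{\left(1 \right)} = \left(- \frac{1}{4}\right) 49 + \frac{1}{2} \cdot 1 \left(3 + 2 \cdot 1\right) = - \frac{49}{4} + \frac{1}{2} \cdot 1 \left(3 + 2\right) = - \frac{49}{4} + \frac{1}{2} \cdot 1 \cdot 5 = - \frac{49}{4} + \frac{5}{2} = - \frac{39}{4}$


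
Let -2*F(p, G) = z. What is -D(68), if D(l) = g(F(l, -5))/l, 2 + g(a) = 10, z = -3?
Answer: -2/17 ≈ -0.11765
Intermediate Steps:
F(p, G) = 3/2 (F(p, G) = -1/2*(-3) = 3/2)
g(a) = 8 (g(a) = -2 + 10 = 8)
D(l) = 8/l
-D(68) = -8/68 = -1*2/17 = -2/17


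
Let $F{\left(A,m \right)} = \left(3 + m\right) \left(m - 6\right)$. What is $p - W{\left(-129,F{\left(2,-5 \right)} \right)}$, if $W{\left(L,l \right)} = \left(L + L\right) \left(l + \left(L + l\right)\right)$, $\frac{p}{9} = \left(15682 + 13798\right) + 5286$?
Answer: $290964$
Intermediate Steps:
$F{\left(A,m \right)} = \left(-6 + m\right) \left(3 + m\right)$ ($F{\left(A,m \right)} = \left(3 + m\right) \left(-6 + m\right) = \left(-6 + m\right) \left(3 + m\right)$)
$p = 312894$ ($p = 9 \left(\left(15682 + 13798\right) + 5286\right) = 9 \left(29480 + 5286\right) = 9 \cdot 34766 = 312894$)
$W{\left(L,l \right)} = 2 L \left(L + 2 l\right)$
$p - W{\left(-129,F{\left(2,-5 \right)} \right)} = 312894 - 2 \left(-129\right) \left(-129 + 2 \left(-18 + \left(-5\right)^{2} - -15\right)\right) = 312894 - 2 \left(-129\right) \left(-129 + 2 \left(-18 + 25 + 15\right)\right) = 312894 - 2 \left(-129\right) \left(-129 + 2 \cdot 22\right) = 312894 - 2 \left(-129\right) \left(-129 + 44\right) = 312894 - 2 \left(-129\right) \left(-85\right) = 312894 - 21930 = 290964$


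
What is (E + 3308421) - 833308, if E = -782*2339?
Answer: 646015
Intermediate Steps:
E = -1829098
(E + 3308421) - 833308 = (-1829098 + 3308421) - 833308 = 1479323 - 833308 = 646015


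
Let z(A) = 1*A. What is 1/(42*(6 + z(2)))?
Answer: 1/336 ≈ 0.0029762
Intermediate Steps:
z(A) = A
1/(42*(6 + z(2))) = 1/(42*(6 + 2)) = 1/(42*8) = 1/336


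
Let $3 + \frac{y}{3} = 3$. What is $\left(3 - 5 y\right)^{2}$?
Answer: $9$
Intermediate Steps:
$y = 0$ ($y = -9 + 3 \cdot 3 = -9 + 9 = 0$)
$\left(3 - 5 y\right)^{2} = \left(3 - 0\right)^{2} = \left(3 + 0\right)^{2} = 3^{2} = 9$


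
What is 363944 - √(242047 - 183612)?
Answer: 363944 - √58435 ≈ 3.6370e+5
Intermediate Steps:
363944 - √(242047 - 183612) = 363944 - √58435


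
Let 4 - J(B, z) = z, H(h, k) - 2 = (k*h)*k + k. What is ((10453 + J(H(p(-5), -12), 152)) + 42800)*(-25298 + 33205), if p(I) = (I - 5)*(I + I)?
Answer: 419901235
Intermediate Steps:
p(I) = 2*I*(-5 + I) (p(I) = (-5 + I)*(2*I) = 2*I*(-5 + I))
H(h, k) = 2 + k + h*k² (H(h, k) = 2 + ((k*h)*k + k) = 2 + ((h*k)*k + k) = 2 + (h*k² + k) = 2 + (k + h*k²) = 2 + k + h*k²)
J(B, z) = 4 - z
((10453 + J(H(p(-5), -12), 152)) + 42800)*(-25298 + 33205) = ((10453 + (4 - 1*152)) + 42800)*(-25298 + 33205) = ((10453 + (4 - 152)) + 42800)*7907 = ((10453 - 148) + 42800)*7907 = (10305 + 42800)*7907 = 53105*7907 = 419901235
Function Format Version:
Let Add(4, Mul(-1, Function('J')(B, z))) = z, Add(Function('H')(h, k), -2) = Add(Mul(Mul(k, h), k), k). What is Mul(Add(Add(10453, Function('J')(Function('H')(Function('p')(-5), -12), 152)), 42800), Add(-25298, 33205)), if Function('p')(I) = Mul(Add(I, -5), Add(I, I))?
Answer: 419901235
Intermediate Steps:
Function('p')(I) = Mul(2, I, Add(-5, I)) (Function('p')(I) = Mul(Add(-5, I), Mul(2, I)) = Mul(2, I, Add(-5, I)))
Function('H')(h, k) = Add(2, k, Mul(h, Pow(k, 2))) (Function('H')(h, k) = Add(2, Add(Mul(Mul(k, h), k), k)) = Add(2, Add(Mul(Mul(h, k), k), k)) = Add(2, Add(Mul(h, Pow(k, 2)), k)) = Add(2, Add(k, Mul(h, Pow(k, 2)))) = Add(2, k, Mul(h, Pow(k, 2))))
Function('J')(B, z) = Add(4, Mul(-1, z))
Mul(Add(Add(10453, Function('J')(Function('H')(Function('p')(-5), -12), 152)), 42800), Add(-25298, 33205)) = Mul(Add(Add(10453, Add(4, Mul(-1, 152))), 42800), Add(-25298, 33205)) = Mul(Add(Add(10453, Add(4, -152)), 42800), 7907) = Mul(Add(Add(10453, -148), 42800), 7907) = Mul(Add(10305, 42800), 7907) = Mul(53105, 7907) = 419901235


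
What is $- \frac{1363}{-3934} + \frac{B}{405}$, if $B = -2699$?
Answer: $- \frac{10065851}{1593270} \approx -6.3177$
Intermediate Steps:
$- \frac{1363}{-3934} + \frac{B}{405} = - \frac{1363}{-3934} - \frac{2699}{405} = \left(-1363\right) \left(- \frac{1}{3934}\right) - \frac{2699}{405} = \frac{1363}{3934} - \frac{2699}{405} = - \frac{10065851}{1593270}$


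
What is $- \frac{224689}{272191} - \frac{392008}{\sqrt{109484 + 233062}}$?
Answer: $- \frac{224689}{272191} - \frac{196004 \sqrt{342546}}{171273} \approx -670.61$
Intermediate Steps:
$- \frac{224689}{272191} - \frac{392008}{\sqrt{109484 + 233062}} = \left(-224689\right) \frac{1}{272191} - \frac{392008}{\sqrt{342546}} = - \frac{224689}{272191} - 392008 \frac{\sqrt{342546}}{342546} = - \frac{224689}{272191} - \frac{196004 \sqrt{342546}}{171273}$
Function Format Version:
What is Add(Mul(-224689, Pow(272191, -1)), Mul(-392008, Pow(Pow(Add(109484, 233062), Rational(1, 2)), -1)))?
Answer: Add(Rational(-224689, 272191), Mul(Rational(-196004, 171273), Pow(342546, Rational(1, 2)))) ≈ -670.61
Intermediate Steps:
Add(Mul(-224689, Pow(272191, -1)), Mul(-392008, Pow(Pow(Add(109484, 233062), Rational(1, 2)), -1))) = Add(Mul(-224689, Rational(1, 272191)), Mul(-392008, Pow(Pow(342546, Rational(1, 2)), -1))) = Add(Rational(-224689, 272191), Mul(-392008, Mul(Rational(1, 342546), Pow(342546, Rational(1, 2))))) = Add(Rational(-224689, 272191), Mul(Rational(-196004, 171273), Pow(342546, Rational(1, 2))))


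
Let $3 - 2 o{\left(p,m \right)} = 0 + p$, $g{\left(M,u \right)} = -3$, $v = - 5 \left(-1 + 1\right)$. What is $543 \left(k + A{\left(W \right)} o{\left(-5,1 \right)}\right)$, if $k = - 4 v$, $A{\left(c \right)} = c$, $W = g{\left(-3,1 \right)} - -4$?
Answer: $2172$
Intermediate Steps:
$v = 0$ ($v = \left(-5\right) 0 = 0$)
$o{\left(p,m \right)} = \frac{3}{2} - \frac{p}{2}$ ($o{\left(p,m \right)} = \frac{3}{2} - \frac{0 + p}{2} = \frac{3}{2} - \frac{p}{2}$)
$W = 1$ ($W = -3 - -4 = -3 + 4 = 1$)
$k = 0$ ($k = \left(-4\right) 0 = 0$)
$543 \left(k + A{\left(W \right)} o{\left(-5,1 \right)}\right) = 543 \left(0 + 1 \left(\frac{3}{2} - - \frac{5}{2}\right)\right) = 543 \left(0 + 1 \left(\frac{3}{2} + \frac{5}{2}\right)\right) = 543 \left(0 + 1 \cdot 4\right) = 543 \left(0 + 4\right) = 543 \cdot 4 = 2172$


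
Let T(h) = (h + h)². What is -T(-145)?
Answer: -84100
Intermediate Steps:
T(h) = 4*h² (T(h) = (2*h)² = 4*h²)
-T(-145) = -4*(-145)² = -4*21025 = -1*84100 = -84100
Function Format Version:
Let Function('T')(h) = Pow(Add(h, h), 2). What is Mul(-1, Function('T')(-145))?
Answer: -84100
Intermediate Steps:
Function('T')(h) = Mul(4, Pow(h, 2)) (Function('T')(h) = Pow(Mul(2, h), 2) = Mul(4, Pow(h, 2)))
Mul(-1, Function('T')(-145)) = Mul(-1, Mul(4, Pow(-145, 2))) = Mul(-1, Mul(4, 21025)) = Mul(-1, 84100) = -84100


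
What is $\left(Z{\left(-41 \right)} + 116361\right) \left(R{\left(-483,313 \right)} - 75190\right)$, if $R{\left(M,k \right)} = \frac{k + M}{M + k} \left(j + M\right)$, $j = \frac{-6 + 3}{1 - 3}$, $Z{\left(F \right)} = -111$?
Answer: $-8796811875$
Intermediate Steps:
$j = \frac{3}{2}$ ($j = - \frac{3}{-2} = \left(-3\right) \left(- \frac{1}{2}\right) = \frac{3}{2} \approx 1.5$)
$R{\left(M,k \right)} = \frac{3}{2} + M$ ($R{\left(M,k \right)} = \frac{k + M}{M + k} \left(\frac{3}{2} + M\right) = \frac{M + k}{M + k} \left(\frac{3}{2} + M\right) = 1 \left(\frac{3}{2} + M\right) = \frac{3}{2} + M$)
$\left(Z{\left(-41 \right)} + 116361\right) \left(R{\left(-483,313 \right)} - 75190\right) = \left(-111 + 116361\right) \left(\left(\frac{3}{2} - 483\right) - 75190\right) = 116250 \left(- \frac{963}{2} - 75190\right) = 116250 \left(- \frac{151343}{2}\right) = -8796811875$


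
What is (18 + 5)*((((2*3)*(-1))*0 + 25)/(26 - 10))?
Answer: 575/16 ≈ 35.938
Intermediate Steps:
(18 + 5)*((((2*3)*(-1))*0 + 25)/(26 - 10)) = 23*(((6*(-1))*0 + 25)/16) = 23*((-6*0 + 25)*(1/16)) = 23*((0 + 25)*(1/16)) = 23*(25*(1/16)) = 23*(25/16) = 575/16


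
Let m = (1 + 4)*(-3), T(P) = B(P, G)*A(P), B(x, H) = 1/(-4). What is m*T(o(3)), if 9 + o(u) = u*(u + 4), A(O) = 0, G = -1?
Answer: 0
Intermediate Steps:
B(x, H) = -1/4
o(u) = -9 + u*(4 + u) (o(u) = -9 + u*(u + 4) = -9 + u*(4 + u))
T(P) = 0 (T(P) = -1/4*0 = 0)
m = -15 (m = 5*(-3) = -15)
m*T(o(3)) = -15*0 = 0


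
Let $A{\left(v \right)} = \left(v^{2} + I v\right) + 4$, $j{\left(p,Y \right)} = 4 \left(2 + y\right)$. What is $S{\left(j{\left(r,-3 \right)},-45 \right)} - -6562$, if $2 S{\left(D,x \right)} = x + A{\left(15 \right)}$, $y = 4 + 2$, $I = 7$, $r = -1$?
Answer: $\frac{13413}{2} \approx 6706.5$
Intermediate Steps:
$y = 6$
$j{\left(p,Y \right)} = 32$ ($j{\left(p,Y \right)} = 4 \left(2 + 6\right) = 4 \cdot 8 = 32$)
$A{\left(v \right)} = 4 + v^{2} + 7 v$ ($A{\left(v \right)} = \left(v^{2} + 7 v\right) + 4 = 4 + v^{2} + 7 v$)
$S{\left(D,x \right)} = 167 + \frac{x}{2}$ ($S{\left(D,x \right)} = \frac{x + \left(4 + 15^{2} + 7 \cdot 15\right)}{2} = \frac{x + \left(4 + 225 + 105\right)}{2} = \frac{x + 334}{2} = \frac{334 + x}{2} = 167 + \frac{x}{2}$)
$S{\left(j{\left(r,-3 \right)},-45 \right)} - -6562 = \left(167 + \frac{1}{2} \left(-45\right)\right) - -6562 = \left(167 - \frac{45}{2}\right) + 6562 = \frac{289}{2} + 6562 = \frac{13413}{2}$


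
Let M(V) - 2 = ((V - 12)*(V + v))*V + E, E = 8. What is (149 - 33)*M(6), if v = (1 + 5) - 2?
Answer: -40600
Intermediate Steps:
v = 4 (v = 6 - 2 = 4)
M(V) = 10 + V*(-12 + V)*(4 + V) (M(V) = 2 + (((V - 12)*(V + 4))*V + 8) = 2 + (((-12 + V)*(4 + V))*V + 8) = 2 + (V*(-12 + V)*(4 + V) + 8) = 2 + (8 + V*(-12 + V)*(4 + V)) = 10 + V*(-12 + V)*(4 + V))
(149 - 33)*M(6) = (149 - 33)*(10 + 6³ - 48*6 - 8*6²) = 116*(10 + 216 - 288 - 8*36) = 116*(10 + 216 - 288 - 288) = 116*(-350) = -40600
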